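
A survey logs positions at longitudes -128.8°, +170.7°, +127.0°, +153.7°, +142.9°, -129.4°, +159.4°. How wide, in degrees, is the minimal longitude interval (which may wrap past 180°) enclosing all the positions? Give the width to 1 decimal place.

104.2°

Sort the longitudes: -129.4°, -128.8°, +127.0°, +142.9°, +153.7°, +159.4°, +170.7°.
Eastward gaps between consecutive values (wrapping around): 0.6°, 255.8°, 15.9°, 10.8°, 5.7°, 11.3°, 59.9°.
Largest gap = 255.8° ⇒ minimal covering band is its complement: 360° − 255.8° = 104.2°.
Band runs from +127.0° eastward to -128.8°, crossing the antimeridian.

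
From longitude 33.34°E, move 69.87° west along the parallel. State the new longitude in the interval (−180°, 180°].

Start at +33.34°; shift −69.87° → -36.53°.
-36.53° already lies in (−180°, 180°].

36.53°W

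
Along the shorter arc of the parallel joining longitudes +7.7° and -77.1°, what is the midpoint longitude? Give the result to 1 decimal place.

Signed shortest Δλ from +7.7° to -77.1° is -84.8°.
Midpoint longitude = +7.7° + (-84.8°)/2 = +7.7° − 42.4° = -34.7°.

-34.7°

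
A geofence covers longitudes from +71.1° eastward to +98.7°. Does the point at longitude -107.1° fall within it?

No

Band width going east from +71.1° to +98.7°: ((98.7 − 71.1) mod 360) = 27.6°.
Offset of -107.1° east of the west edge: ((-107.1 − 71.1) mod 360) = 181.8°.
181.8° > 27.6° ⇒ outside.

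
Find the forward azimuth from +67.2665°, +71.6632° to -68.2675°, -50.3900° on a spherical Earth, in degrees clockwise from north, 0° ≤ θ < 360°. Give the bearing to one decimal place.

Δλ = -50.3900 − 71.6632 = -122.0532°.
θ = atan2( sin Δλ · cos φ₂ , cos φ₁ · sin φ₂ − sin φ₁ · cos φ₂ · cos Δλ )
  = atan2(-0.31383, -0.17774) = -119.525° → normalised to [0°, 360°): 240.475°.

240.5°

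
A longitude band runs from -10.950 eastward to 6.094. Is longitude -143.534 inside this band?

No

Band width going east from -10.950° to +6.094°: ((6.094 − -10.950) mod 360) = 17.044°.
Offset of -143.534° east of the west edge: ((-143.534 − -10.950) mod 360) = 227.416°.
227.416° > 17.044° ⇒ outside.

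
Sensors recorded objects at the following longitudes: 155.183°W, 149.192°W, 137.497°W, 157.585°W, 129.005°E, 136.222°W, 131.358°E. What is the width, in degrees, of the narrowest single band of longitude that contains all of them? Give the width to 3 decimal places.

Sort the longitudes: -157.585°, -155.183°, -149.192°, -137.497°, -136.222°, +129.005°, +131.358°.
Eastward gaps between consecutive values (wrapping around): 2.402°, 5.991°, 11.695°, 1.275°, 265.227°, 2.353°, 71.057°.
Largest gap = 265.227° ⇒ minimal covering band is its complement: 360° − 265.227° = 94.773°.
Band runs from +129.005° eastward to -136.222°, crossing the antimeridian.

94.773°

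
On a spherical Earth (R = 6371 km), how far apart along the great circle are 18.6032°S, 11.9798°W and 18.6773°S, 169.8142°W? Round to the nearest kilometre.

Δλ = -169.8142 − -11.9798 = -157.8344°.
Δφ = -18.6773 − -18.6032 = -0.0741°.
a = sin²(Δφ/2) + cos φ₁ · cos φ₂ · sin²(Δλ/2) = 0.864663.
c = 2·atan2(√a, √(1−a)) = 2.38813 rad → d = 6371·c ≈ 15214.80 km.

15215 km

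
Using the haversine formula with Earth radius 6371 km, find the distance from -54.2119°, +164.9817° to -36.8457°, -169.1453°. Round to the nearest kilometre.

Δλ = -169.1453 − 164.9817 = -334.1270°; wrapped into (−180°, 180°]: 25.8730°.
Δφ = -36.8457 − -54.2119 = 17.3662°.
a = sin²(Δφ/2) + cos φ₁ · cos φ₂ · sin²(Δλ/2) = 0.046246.
c = 2·atan2(√a, √(1−a)) = 0.43348 rad → d = 6371·c ≈ 2761.73 km.

2762 km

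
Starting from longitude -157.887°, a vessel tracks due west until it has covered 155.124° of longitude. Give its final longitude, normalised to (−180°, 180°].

+46.989°

Start at -157.887°; shift −155.124° → -313.011°.
-313.011° lies outside (−180°, 180°]; add 360° → +46.989°.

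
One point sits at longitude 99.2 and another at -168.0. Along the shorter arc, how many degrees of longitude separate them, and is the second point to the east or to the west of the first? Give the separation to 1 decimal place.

92.8° east

Raw difference: -168.0 − 99.2 = -267.2°.
Normalise into (−180°, 180°]: -267.2° + 360° = 92.8°.
Positive ⇒ the second point lies to the east; separation 92.8°.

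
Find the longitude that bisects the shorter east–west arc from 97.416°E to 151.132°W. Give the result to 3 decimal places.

153.142°E

Signed shortest Δλ from +97.416° to -151.132° is +111.452°.
Midpoint longitude = +97.416° + (+111.452°)/2 = +97.416° + 55.726° = +153.142°.
(The naïve average (+97.416 + -151.132)/2 = -26.858° is on the wrong side of the globe.)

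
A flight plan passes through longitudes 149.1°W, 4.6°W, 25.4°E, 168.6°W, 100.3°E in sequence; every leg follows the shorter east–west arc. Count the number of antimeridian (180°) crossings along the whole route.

2

Leg 1: -149.1° → -4.6°, shortest Δλ = 144.5° (east) — does not cross 180°.
Leg 2: -4.6° → +25.4°, shortest Δλ = 30.0° (east) — does not cross 180°.
Leg 3: +25.4° → -168.6°, shortest Δλ = 166.0° (east) — crosses 180°.
Leg 4: -168.6° → +100.3°, shortest Δλ = -91.1° (west) — crosses 180°.
Total crossings: 2.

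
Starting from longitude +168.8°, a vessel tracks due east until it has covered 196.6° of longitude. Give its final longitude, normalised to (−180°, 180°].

+5.4°

Start at +168.8°; shift +196.6° → +365.4°.
+365.4° lies outside (−180°, 180°]; subtract 360° → +5.4°.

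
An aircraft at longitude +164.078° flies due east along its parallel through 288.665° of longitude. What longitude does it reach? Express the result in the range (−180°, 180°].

+92.743°

Start at +164.078°; shift +288.665° → +452.743°.
+452.743° lies outside (−180°, 180°]; subtract 360° → +92.743°.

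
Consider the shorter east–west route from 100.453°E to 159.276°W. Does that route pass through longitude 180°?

Yes

Naïve |-159.276 − 100.453| = 259.729° > 180°, so the shorter arc goes the other way round — across 180°.
Signed shortest Δλ = ((-159.276 − 100.453 + 180) mod 360) − 180 = 100.271°.
Going east by 100.271° from +100.453° passes through 180° before reaching -159.276°.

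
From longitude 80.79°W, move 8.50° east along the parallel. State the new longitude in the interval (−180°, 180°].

72.29°W

Start at -80.79°; shift +8.50° → -72.29°.
-72.29° already lies in (−180°, 180°].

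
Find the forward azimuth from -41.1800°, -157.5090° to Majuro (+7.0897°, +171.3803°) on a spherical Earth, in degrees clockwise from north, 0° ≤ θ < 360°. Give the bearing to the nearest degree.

Δλ = 171.3803 − -157.5090 = 328.8893°; wrapped into (−180°, 180°]: -31.1107°.
θ = atan2( sin Δλ · cos φ₂ , cos φ₁ · sin φ₂ − sin φ₁ · cos φ₂ · cos Δλ )
  = atan2(-0.51274, 0.65231) = -38.169° → normalised to [0°, 360°): 321.831°.

322°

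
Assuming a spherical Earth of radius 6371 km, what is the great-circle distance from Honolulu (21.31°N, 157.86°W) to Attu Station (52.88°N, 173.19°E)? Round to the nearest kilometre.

Δλ = 173.19 − -157.86 = 331.05°; wrapped into (−180°, 180°]: -28.95°.
Δφ = 52.88 − 21.31 = 31.57°.
a = sin²(Δφ/2) + cos φ₁ · cos φ₂ · sin²(Δλ/2) = 0.109127.
c = 2·atan2(√a, √(1−a)) = 0.67333 rad → d = 6371·c ≈ 4289.81 km.

4290 km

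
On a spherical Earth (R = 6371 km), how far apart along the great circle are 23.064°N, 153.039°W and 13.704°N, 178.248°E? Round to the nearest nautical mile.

Δλ = 178.248 − -153.039 = 331.287°; wrapped into (−180°, 180°]: -28.713°.
Δφ = 13.704 − 23.064 = -9.360°.
a = sin²(Δφ/2) + cos φ₁ · cos φ₂ · sin²(Δλ/2) = 0.061614.
c = 2·atan2(√a, √(1−a)) = 0.50169 rad → d = 6371·c ≈ 3196.25 km ≈ 1725.84 nmi.

1726 nmi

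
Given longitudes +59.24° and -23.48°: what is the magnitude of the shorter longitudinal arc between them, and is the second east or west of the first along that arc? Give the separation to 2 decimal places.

Raw difference: -23.48 − 59.24 = -82.72°.
Normalise into (−180°, 180°]: -82.72° stays -82.72°.
Negative ⇒ the second point lies to the west; separation 82.72°.

82.72° west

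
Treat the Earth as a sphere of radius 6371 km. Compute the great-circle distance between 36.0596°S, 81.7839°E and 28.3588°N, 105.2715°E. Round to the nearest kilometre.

7573 km

Δλ = 105.2715 − 81.7839 = 23.4876°.
Δφ = 28.3588 − -36.0596 = 64.4184°.
a = sin²(Δφ/2) + cos φ₁ · cos φ₂ · sin²(Δλ/2) = 0.313573.
c = 2·atan2(√a, √(1−a)) = 1.18871 rad → d = 6371·c ≈ 7573.29 km.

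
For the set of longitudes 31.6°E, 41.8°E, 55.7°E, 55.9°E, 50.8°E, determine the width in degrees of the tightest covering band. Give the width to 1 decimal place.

24.3°

Sort the longitudes: +31.6°, +41.8°, +50.8°, +55.7°, +55.9°.
Eastward gaps between consecutive values (wrapping around): 10.2°, 9.0°, 4.9°, 0.2°, 335.7°.
Largest gap = 335.7° ⇒ minimal covering band is its complement: 360° − 335.7° = 24.3°.
Band runs from +31.6° eastward to +55.9°.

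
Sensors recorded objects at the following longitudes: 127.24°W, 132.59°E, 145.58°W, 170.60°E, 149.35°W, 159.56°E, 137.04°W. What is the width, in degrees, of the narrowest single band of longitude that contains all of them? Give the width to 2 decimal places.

Sort the longitudes: -149.35°, -145.58°, -137.04°, -127.24°, +132.59°, +159.56°, +170.60°.
Eastward gaps between consecutive values (wrapping around): 3.77°, 8.54°, 9.80°, 259.83°, 26.97°, 11.04°, 40.05°.
Largest gap = 259.83° ⇒ minimal covering band is its complement: 360° − 259.83° = 100.17°.
Band runs from +132.59° eastward to -127.24°, crossing the antimeridian.

100.17°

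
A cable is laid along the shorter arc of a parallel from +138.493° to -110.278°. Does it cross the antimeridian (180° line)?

Yes

Naïve |-110.278 − 138.493| = 248.771° > 180°, so the shorter arc goes the other way round — across 180°.
Signed shortest Δλ = ((-110.278 − 138.493 + 180) mod 360) − 180 = 111.229°.
Going east by 111.229° from +138.493° passes through 180° before reaching -110.278°.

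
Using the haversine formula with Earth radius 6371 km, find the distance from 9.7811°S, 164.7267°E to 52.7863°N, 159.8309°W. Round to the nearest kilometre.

Δλ = -159.8309 − 164.7267 = -324.5576°; wrapped into (−180°, 180°]: 35.4424°.
Δφ = 52.7863 − -9.7811 = 62.5674°.
a = sin²(Δφ/2) + cos φ₁ · cos φ₂ · sin²(Δλ/2) = 0.324867.
c = 2·atan2(√a, √(1−a)) = 1.21294 rad → d = 6371·c ≈ 7727.65 km.

7728 km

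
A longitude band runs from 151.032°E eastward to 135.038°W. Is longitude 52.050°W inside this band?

Band width going east from +151.032° to -135.038°: ((-135.038 − 151.032) mod 360) = 73.930°.
Offset of -52.050° east of the west edge: ((-52.050 − 151.032) mod 360) = 156.918°.
156.918° > 73.930° ⇒ outside.

No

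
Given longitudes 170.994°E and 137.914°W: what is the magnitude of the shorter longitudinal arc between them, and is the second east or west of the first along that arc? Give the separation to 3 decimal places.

51.092° east

Raw difference: -137.914 − 170.994 = -308.908°.
Normalise into (−180°, 180°]: -308.908° + 360° = 51.092°.
Positive ⇒ the second point lies to the east; separation 51.092°.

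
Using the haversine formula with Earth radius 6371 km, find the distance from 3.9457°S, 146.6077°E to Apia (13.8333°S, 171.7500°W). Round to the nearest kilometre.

4697 km

Δλ = -171.7500 − 146.6077 = -318.3577°; wrapped into (−180°, 180°]: 41.6423°.
Δφ = -13.8333 − -3.9457 = -9.8876°.
a = sin²(Δφ/2) + cos φ₁ · cos φ₂ · sin²(Δλ/2) = 0.129817.
c = 2·atan2(√a, √(1−a)) = 0.73718 rad → d = 6371·c ≈ 4696.59 km.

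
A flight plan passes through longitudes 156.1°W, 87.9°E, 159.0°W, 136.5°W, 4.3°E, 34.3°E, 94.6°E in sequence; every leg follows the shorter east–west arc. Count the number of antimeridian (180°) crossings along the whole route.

2

Leg 1: -156.1° → +87.9°, shortest Δλ = -116.0° (west) — crosses 180°.
Leg 2: +87.9° → -159.0°, shortest Δλ = 113.1° (east) — crosses 180°.
Leg 3: -159.0° → -136.5°, shortest Δλ = 22.5° (east) — does not cross 180°.
Leg 4: -136.5° → +4.3°, shortest Δλ = 140.8° (east) — does not cross 180°.
Leg 5: +4.3° → +34.3°, shortest Δλ = 30.0° (east) — does not cross 180°.
Leg 6: +34.3° → +94.6°, shortest Δλ = 60.3° (east) — does not cross 180°.
Total crossings: 2.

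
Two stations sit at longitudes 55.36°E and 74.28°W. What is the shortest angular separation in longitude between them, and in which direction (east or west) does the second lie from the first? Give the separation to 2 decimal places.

Raw difference: -74.28 − 55.36 = -129.64°.
Normalise into (−180°, 180°]: -129.64° stays -129.64°.
Negative ⇒ the second point lies to the west; separation 129.64°.

129.64° west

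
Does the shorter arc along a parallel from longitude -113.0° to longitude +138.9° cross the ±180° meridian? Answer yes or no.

Yes

Naïve |138.9 − -113.0| = 251.9° > 180°, so the shorter arc goes the other way round — across 180°.
Signed shortest Δλ = ((138.9 − -113.0 + 180) mod 360) − 180 = -108.1°.
Going west by 108.1° from -113.0° passes through 180° before reaching +138.9°.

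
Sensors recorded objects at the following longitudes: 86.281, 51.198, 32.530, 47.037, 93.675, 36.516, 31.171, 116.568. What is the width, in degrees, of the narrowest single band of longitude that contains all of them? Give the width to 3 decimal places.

85.397°

Sort the longitudes: +31.171°, +32.530°, +36.516°, +47.037°, +51.198°, +86.281°, +93.675°, +116.568°.
Eastward gaps between consecutive values (wrapping around): 1.359°, 3.986°, 10.521°, 4.161°, 35.083°, 7.394°, 22.893°, 274.603°.
Largest gap = 274.603° ⇒ minimal covering band is its complement: 360° − 274.603° = 85.397°.
Band runs from +31.171° eastward to +116.568°.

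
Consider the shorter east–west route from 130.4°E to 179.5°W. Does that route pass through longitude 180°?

Yes

Naïve |-179.5 − 130.4| = 309.9° > 180°, so the shorter arc goes the other way round — across 180°.
Signed shortest Δλ = ((-179.5 − 130.4 + 180) mod 360) − 180 = 50.1°.
Going east by 50.1° from +130.4° passes through 180° before reaching -179.5°.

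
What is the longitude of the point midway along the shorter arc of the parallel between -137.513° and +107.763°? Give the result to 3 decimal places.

+165.125°

Signed shortest Δλ from -137.513° to +107.763° is -114.724°.
Midpoint longitude = -137.513° + (-114.724°)/2 = -137.513° − 57.362° = -194.875°.
Normalise into (−180°, 180°]: +165.125°.
(The naïve average (-137.513 + +107.763)/2 = -14.875° is on the wrong side of the globe.)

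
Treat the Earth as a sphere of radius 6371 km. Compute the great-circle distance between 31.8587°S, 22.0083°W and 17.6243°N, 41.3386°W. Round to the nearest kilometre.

Δλ = -41.3386 − -22.0083 = -19.3303°.
Δφ = 17.6243 − -31.8587 = 49.4830°.
a = sin²(Δφ/2) + cos φ₁ · cos φ₂ · sin²(Δλ/2) = 0.197980.
c = 2·atan2(√a, √(1−a)) = 0.92224 rad → d = 6371·c ≈ 5875.57 km.

5876 km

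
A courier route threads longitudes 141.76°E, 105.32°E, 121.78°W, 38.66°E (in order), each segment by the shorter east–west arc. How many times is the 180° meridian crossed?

Leg 1: +141.76° → +105.32°, shortest Δλ = -36.44° (west) — does not cross 180°.
Leg 2: +105.32° → -121.78°, shortest Δλ = 132.9° (east) — crosses 180°.
Leg 3: -121.78° → +38.66°, shortest Δλ = 160.44° (east) — does not cross 180°.
Total crossings: 1.

1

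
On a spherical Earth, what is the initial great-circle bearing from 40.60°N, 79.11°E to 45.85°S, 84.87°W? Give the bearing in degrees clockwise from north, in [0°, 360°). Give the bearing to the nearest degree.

Δλ = -84.87 − 79.11 = -163.98°.
θ = atan2( sin Δλ · cos φ₂ , cos φ₁ · sin φ₂ − sin φ₁ · cos φ₂ · cos Δλ )
  = atan2(-0.19223, -0.10910) = -119.579° → normalised to [0°, 360°): 240.421°.

240°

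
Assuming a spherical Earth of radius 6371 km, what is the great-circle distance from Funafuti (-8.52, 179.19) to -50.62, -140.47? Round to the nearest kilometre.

Δλ = -140.47 − 179.19 = -319.66°; wrapped into (−180°, 180°]: 40.34°.
Δφ = -50.62 − -8.52 = -42.10°.
a = sin²(Δφ/2) + cos φ₁ · cos φ₂ · sin²(Δλ/2) = 0.203612.
c = 2·atan2(√a, √(1−a)) = 0.93629 rad → d = 6371·c ≈ 5965.13 km.

5965 km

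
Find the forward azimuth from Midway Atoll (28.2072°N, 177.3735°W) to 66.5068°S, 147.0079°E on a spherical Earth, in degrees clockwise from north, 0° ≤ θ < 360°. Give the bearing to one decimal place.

193.6°

Δλ = 147.0079 − -177.3735 = 324.3814°; wrapped into (−180°, 180°]: -35.6186°.
θ = atan2( sin Δλ · cos φ₂ , cos φ₁ · sin φ₂ − sin φ₁ · cos φ₂ · cos Δλ )
  = atan2(-0.23216, -0.96137) = -166.423° → normalised to [0°, 360°): 193.577°.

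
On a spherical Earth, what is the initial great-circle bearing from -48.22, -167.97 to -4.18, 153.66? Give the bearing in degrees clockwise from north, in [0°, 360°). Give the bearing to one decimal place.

Δλ = 153.66 − -167.97 = 321.63°; wrapped into (−180°, 180°]: -38.37°.
θ = atan2( sin Δλ · cos φ₂ , cos φ₁ · sin φ₂ − sin φ₁ · cos φ₂ · cos Δλ )
  = atan2(-0.61909, 0.53453) = -49.192° → normalised to [0°, 360°): 310.808°.

310.8°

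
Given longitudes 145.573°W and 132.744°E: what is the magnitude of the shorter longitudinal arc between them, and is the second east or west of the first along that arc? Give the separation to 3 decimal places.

Raw difference: 132.744 − -145.573 = 278.317°.
Normalise into (−180°, 180°]: 278.317° − 360° = -81.683°.
Negative ⇒ the second point lies to the west; separation 81.683°.

81.683° west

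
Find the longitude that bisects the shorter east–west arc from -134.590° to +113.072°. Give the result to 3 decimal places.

+169.241°

Signed shortest Δλ from -134.590° to +113.072° is -112.338°.
Midpoint longitude = -134.590° + (-112.338°)/2 = -134.590° − 56.169° = -190.759°.
Normalise into (−180°, 180°]: +169.241°.
(The naïve average (-134.590 + +113.072)/2 = -10.759° is on the wrong side of the globe.)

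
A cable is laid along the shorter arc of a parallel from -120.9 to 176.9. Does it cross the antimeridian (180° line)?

Naïve |176.9 − -120.9| = 297.8° > 180°, so the shorter arc goes the other way round — across 180°.
Signed shortest Δλ = ((176.9 − -120.9 + 180) mod 360) − 180 = -62.2°.
Going west by 62.2° from -120.9° passes through 180° before reaching +176.9°.

Yes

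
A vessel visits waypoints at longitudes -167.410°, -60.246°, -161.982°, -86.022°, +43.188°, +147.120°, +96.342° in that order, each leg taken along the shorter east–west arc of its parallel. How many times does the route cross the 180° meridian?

Leg 1: -167.410° → -60.246°, shortest Δλ = 107.164° (east) — does not cross 180°.
Leg 2: -60.246° → -161.982°, shortest Δλ = -101.736° (west) — does not cross 180°.
Leg 3: -161.982° → -86.022°, shortest Δλ = 75.96° (east) — does not cross 180°.
Leg 4: -86.022° → +43.188°, shortest Δλ = 129.21° (east) — does not cross 180°.
Leg 5: +43.188° → +147.120°, shortest Δλ = 103.932° (east) — does not cross 180°.
Leg 6: +147.120° → +96.342°, shortest Δλ = -50.778° (west) — does not cross 180°.
Total crossings: 0.

0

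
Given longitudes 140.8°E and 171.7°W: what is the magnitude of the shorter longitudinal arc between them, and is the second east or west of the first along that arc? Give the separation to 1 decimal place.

47.5° east

Raw difference: -171.7 − 140.8 = -312.5°.
Normalise into (−180°, 180°]: -312.5° + 360° = 47.5°.
Positive ⇒ the second point lies to the east; separation 47.5°.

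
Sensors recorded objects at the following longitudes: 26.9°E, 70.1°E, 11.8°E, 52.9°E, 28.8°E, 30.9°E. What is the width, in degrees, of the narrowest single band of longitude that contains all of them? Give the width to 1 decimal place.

Sort the longitudes: +11.8°, +26.9°, +28.8°, +30.9°, +52.9°, +70.1°.
Eastward gaps between consecutive values (wrapping around): 15.1°, 1.9°, 2.1°, 22.0°, 17.2°, 301.7°.
Largest gap = 301.7° ⇒ minimal covering band is its complement: 360° − 301.7° = 58.3°.
Band runs from +11.8° eastward to +70.1°.

58.3°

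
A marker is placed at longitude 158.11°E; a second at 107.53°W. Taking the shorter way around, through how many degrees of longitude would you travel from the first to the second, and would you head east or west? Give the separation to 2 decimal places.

Raw difference: -107.53 − 158.11 = -265.64°.
Normalise into (−180°, 180°]: -265.64° + 360° = 94.36°.
Positive ⇒ the second point lies to the east; separation 94.36°.

94.36° east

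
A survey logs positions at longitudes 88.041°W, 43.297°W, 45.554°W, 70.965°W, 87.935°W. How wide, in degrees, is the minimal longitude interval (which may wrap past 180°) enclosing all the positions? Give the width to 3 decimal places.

44.744°

Sort the longitudes: -88.041°, -87.935°, -70.965°, -45.554°, -43.297°.
Eastward gaps between consecutive values (wrapping around): 0.106°, 16.970°, 25.411°, 2.257°, 315.256°.
Largest gap = 315.256° ⇒ minimal covering band is its complement: 360° − 315.256° = 44.744°.
Band runs from -88.041° eastward to -43.297°.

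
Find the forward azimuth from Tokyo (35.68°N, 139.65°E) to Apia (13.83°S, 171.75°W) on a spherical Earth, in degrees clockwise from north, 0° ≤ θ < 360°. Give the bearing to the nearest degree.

128°

Δλ = -171.75 − 139.65 = -311.40°; wrapped into (−180°, 180°]: 48.60°.
θ = atan2( sin Δλ · cos φ₂ , cos φ₁ · sin φ₂ − sin φ₁ · cos φ₂ · cos Δλ )
  = atan2(0.72836, -0.56870) = 127.983° → normalised to [0°, 360°): 127.983°.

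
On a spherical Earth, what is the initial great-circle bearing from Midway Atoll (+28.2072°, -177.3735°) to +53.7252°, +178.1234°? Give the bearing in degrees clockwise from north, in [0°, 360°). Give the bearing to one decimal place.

353.9°

Δλ = 178.1234 − -177.3735 = 355.4969°; wrapped into (−180°, 180°]: -4.5031°.
θ = atan2( sin Δλ · cos φ₂ , cos φ₁ · sin φ₂ − sin φ₁ · cos φ₂ · cos Δλ )
  = atan2(-0.04645, 0.43166) = -6.142° → normalised to [0°, 360°): 353.858°.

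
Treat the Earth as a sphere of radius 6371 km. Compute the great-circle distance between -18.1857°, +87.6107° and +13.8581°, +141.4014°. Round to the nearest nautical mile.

3720 nmi

Δλ = 141.4014 − 87.6107 = 53.7907°.
Δφ = 13.8581 − -18.1857 = 32.0438°.
a = sin²(Δφ/2) + cos φ₁ · cos φ₂ · sin²(Δλ/2) = 0.264930.
c = 2·atan2(√a, √(1−a)) = 1.08135 rad → d = 6371·c ≈ 6889.26 km ≈ 3719.90 nmi.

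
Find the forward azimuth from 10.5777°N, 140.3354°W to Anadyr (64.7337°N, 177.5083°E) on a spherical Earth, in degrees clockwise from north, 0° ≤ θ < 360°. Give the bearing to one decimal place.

341.0°

Δλ = 177.5083 − -140.3354 = 317.8437°; wrapped into (−180°, 180°]: -42.1563°.
θ = atan2( sin Δλ · cos φ₂ , cos φ₁ · sin φ₂ − sin φ₁ · cos φ₂ · cos Δλ )
  = atan2(-0.28647, 0.83088) = -19.023° → normalised to [0°, 360°): 340.977°.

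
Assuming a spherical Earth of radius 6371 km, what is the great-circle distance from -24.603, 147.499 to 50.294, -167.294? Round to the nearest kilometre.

Δλ = -167.294 − 147.499 = -314.793°; wrapped into (−180°, 180°]: 45.207°.
Δφ = 50.294 − -24.603 = 74.897°.
a = sin²(Δφ/2) + cos φ₁ · cos φ₂ · sin²(Δλ/2) = 0.455529.
c = 2·atan2(√a, √(1−a)) = 1.48174 rad → d = 6371·c ≈ 9440.15 km.

9440 km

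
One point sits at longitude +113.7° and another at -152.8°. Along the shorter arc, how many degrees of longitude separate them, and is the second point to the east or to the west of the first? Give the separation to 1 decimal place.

Raw difference: -152.8 − 113.7 = -266.5°.
Normalise into (−180°, 180°]: -266.5° + 360° = 93.5°.
Positive ⇒ the second point lies to the east; separation 93.5°.

93.5° east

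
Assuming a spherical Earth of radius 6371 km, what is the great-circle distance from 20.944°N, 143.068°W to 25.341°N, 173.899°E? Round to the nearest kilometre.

4409 km

Δλ = 173.899 − -143.068 = 316.967°; wrapped into (−180°, 180°]: -43.033°.
Δφ = 25.341 − 20.944 = 4.397°.
a = sin²(Δφ/2) + cos φ₁ · cos φ₂ · sin²(Δλ/2) = 0.115015.
c = 2·atan2(√a, √(1−a)) = 0.69200 rad → d = 6371·c ≈ 4408.74 km.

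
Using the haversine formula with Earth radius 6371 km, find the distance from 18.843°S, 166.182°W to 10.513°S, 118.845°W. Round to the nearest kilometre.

5160 km

Δλ = -118.845 − -166.182 = 47.337°.
Δφ = -10.513 − -18.843 = 8.330°.
a = sin²(Δφ/2) + cos φ₁ · cos φ₂ · sin²(Δλ/2) = 0.155235.
c = 2·atan2(√a, √(1−a)) = 0.80996 rad → d = 6371·c ≈ 5160.24 km.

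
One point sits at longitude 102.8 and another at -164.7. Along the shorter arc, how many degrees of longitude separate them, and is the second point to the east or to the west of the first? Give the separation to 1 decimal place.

Raw difference: -164.7 − 102.8 = -267.5°.
Normalise into (−180°, 180°]: -267.5° + 360° = 92.5°.
Positive ⇒ the second point lies to the east; separation 92.5°.

92.5° east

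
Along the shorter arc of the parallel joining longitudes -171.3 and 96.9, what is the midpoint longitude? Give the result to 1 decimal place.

+142.8°

Signed shortest Δλ from -171.3° to +96.9° is -91.8°.
Midpoint longitude = -171.3° + (-91.8°)/2 = -171.3° − 45.9° = -217.2°.
Normalise into (−180°, 180°]: +142.8°.
(The naïve average (-171.3 + +96.9)/2 = -37.2° is on the wrong side of the globe.)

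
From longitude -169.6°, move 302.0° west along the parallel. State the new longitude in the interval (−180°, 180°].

Start at -169.6°; shift −302.0° → -471.6°.
-471.6° lies outside (−180°, 180°]; add 360° → -111.6°.

-111.6°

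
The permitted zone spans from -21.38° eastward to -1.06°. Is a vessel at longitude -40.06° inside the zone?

No

Band width going east from -21.38° to -1.06°: ((-1.06 − -21.38) mod 360) = 20.32°.
Offset of -40.06° east of the west edge: ((-40.06 − -21.38) mod 360) = 341.32°.
341.32° > 20.32° ⇒ outside.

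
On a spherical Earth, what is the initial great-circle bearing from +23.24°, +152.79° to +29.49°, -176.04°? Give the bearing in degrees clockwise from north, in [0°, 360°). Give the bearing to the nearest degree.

71°

Δλ = -176.04 − 152.79 = -328.83°; wrapped into (−180°, 180°]: 31.17°.
θ = atan2( sin Δλ · cos φ₂ , cos φ₁ · sin φ₂ − sin φ₁ · cos φ₂ · cos Δλ )
  = atan2(0.45052, 0.15845) = 70.623° → normalised to [0°, 360°): 70.623°.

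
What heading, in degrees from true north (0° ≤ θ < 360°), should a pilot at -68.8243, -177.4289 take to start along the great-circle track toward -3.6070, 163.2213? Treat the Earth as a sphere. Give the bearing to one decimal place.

Δλ = 163.2213 − -177.4289 = 340.6502°; wrapped into (−180°, 180°]: -19.3498°.
θ = atan2( sin Δλ · cos φ₂ , cos φ₁ · sin φ₂ − sin φ₁ · cos φ₂ · cos Δλ )
  = atan2(-0.33068, 0.85534) = -21.137° → normalised to [0°, 360°): 338.863°.

338.9°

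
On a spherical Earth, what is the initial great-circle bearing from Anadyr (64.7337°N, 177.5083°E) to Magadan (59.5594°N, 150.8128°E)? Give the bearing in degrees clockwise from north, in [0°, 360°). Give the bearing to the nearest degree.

260°

Δλ = 150.8128 − 177.5083 = -26.6955°.
θ = atan2( sin Δλ · cos φ₂ , cos φ₁ · sin φ₂ − sin φ₁ · cos φ₂ · cos Δλ )
  = atan2(-0.22761, -0.04135) = -100.296° → normalised to [0°, 360°): 259.704°.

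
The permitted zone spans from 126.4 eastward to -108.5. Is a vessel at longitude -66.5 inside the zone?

Band width going east from +126.4° to -108.5°: ((-108.5 − 126.4) mod 360) = 125.1°.
Offset of -66.5° east of the west edge: ((-66.5 − 126.4) mod 360) = 167.1°.
167.1° > 125.1° ⇒ outside.

No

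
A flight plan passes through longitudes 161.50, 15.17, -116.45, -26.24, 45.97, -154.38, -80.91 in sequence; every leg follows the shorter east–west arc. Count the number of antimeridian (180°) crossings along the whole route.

Leg 1: +161.50° → +15.17°, shortest Δλ = -146.33° (west) — does not cross 180°.
Leg 2: +15.17° → -116.45°, shortest Δλ = -131.62° (west) — does not cross 180°.
Leg 3: -116.45° → -26.24°, shortest Δλ = 90.21° (east) — does not cross 180°.
Leg 4: -26.24° → +45.97°, shortest Δλ = 72.21° (east) — does not cross 180°.
Leg 5: +45.97° → -154.38°, shortest Δλ = 159.65° (east) — crosses 180°.
Leg 6: -154.38° → -80.91°, shortest Δλ = 73.47° (east) — does not cross 180°.
Total crossings: 1.

1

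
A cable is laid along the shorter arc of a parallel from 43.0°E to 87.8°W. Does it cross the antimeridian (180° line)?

Signed shortest Δλ = ((-87.8 − 43.0 + 180) mod 360) − 180 = -130.8°.
Going west by 130.8° from +43.0° reaches -87.8° without touching 180°.

No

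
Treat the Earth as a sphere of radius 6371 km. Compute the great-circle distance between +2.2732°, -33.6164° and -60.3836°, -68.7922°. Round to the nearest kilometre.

7599 km

Δλ = -68.7922 − -33.6164 = -35.1758°.
Δφ = -60.3836 − 2.2732 = -62.6568°.
a = sin²(Δφ/2) + cos φ₁ · cos φ₂ · sin²(Δλ/2) = 0.315427.
c = 2·atan2(√a, √(1−a)) = 1.19271 rad → d = 6371·c ≈ 7598.74 km.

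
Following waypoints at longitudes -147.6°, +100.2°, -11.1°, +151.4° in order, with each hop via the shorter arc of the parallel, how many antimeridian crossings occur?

1

Leg 1: -147.6° → +100.2°, shortest Δλ = -112.2° (west) — crosses 180°.
Leg 2: +100.2° → -11.1°, shortest Δλ = -111.3° (west) — does not cross 180°.
Leg 3: -11.1° → +151.4°, shortest Δλ = 162.5° (east) — does not cross 180°.
Total crossings: 1.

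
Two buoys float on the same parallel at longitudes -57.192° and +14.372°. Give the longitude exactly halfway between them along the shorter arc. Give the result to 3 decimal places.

-21.410°

Signed shortest Δλ from -57.192° to +14.372° is +71.564°.
Midpoint longitude = -57.192° + (+71.564°)/2 = -57.192° + 35.782° = -21.410°.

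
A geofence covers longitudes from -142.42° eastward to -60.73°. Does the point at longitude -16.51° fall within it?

Band width going east from -142.42° to -60.73°: ((-60.73 − -142.42) mod 360) = 81.69°.
Offset of -16.51° east of the west edge: ((-16.51 − -142.42) mod 360) = 125.91°.
125.91° > 81.69° ⇒ outside.

No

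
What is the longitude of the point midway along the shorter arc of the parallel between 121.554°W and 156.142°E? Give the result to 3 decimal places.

Signed shortest Δλ from -121.554° to +156.142° is -82.304°.
Midpoint longitude = -121.554° + (-82.304°)/2 = -121.554° − 41.152° = -162.706°.
(The naïve average (-121.554 + +156.142)/2 = 17.294° is on the wrong side of the globe.)

162.706°W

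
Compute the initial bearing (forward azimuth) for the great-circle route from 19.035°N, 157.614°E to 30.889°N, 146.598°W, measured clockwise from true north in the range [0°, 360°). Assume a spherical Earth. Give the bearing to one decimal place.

Δλ = -146.598 − 157.614 = -304.212°; wrapped into (−180°, 180°]: 55.788°.
θ = atan2( sin Δλ · cos φ₂ , cos φ₁ · sin φ₂ − sin φ₁ · cos φ₂ · cos Δλ )
  = atan2(0.70967, 0.32794) = 65.198° → normalised to [0°, 360°): 65.198°.

65.2°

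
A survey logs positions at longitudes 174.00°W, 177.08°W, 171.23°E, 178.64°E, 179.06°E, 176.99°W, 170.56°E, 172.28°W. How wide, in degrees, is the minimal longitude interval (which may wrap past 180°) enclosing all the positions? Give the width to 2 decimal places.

17.16°

Sort the longitudes: -177.08°, -176.99°, -174.00°, -172.28°, +170.56°, +171.23°, +178.64°, +179.06°.
Eastward gaps between consecutive values (wrapping around): 0.09°, 2.99°, 1.72°, 342.84°, 0.67°, 7.41°, 0.42°, 3.86°.
Largest gap = 342.84° ⇒ minimal covering band is its complement: 360° − 342.84° = 17.16°.
Band runs from +170.56° eastward to -172.28°, crossing the antimeridian.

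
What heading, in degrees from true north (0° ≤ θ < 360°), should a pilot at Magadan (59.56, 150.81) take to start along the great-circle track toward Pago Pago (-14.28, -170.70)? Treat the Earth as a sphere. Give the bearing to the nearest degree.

142°

Δλ = -170.70 − 150.81 = -321.51°; wrapped into (−180°, 180°]: 38.49°.
θ = atan2( sin Δλ · cos φ₂ , cos φ₁ · sin φ₂ − sin φ₁ · cos φ₂ · cos Δλ )
  = atan2(0.60315, -0.77894) = 142.249° → normalised to [0°, 360°): 142.249°.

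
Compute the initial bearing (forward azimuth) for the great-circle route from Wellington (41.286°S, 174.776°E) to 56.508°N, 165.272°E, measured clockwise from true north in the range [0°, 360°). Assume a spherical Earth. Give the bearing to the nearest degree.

Δλ = 165.272 − 174.776 = -9.504°.
θ = atan2( sin Δλ · cos φ₂ , cos φ₁ · sin φ₂ − sin φ₁ · cos φ₂ · cos Δλ )
  = atan2(-0.09111, 0.98576) = -5.281° → normalised to [0°, 360°): 354.719°.

355°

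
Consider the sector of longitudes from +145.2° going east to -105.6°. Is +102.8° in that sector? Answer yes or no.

No

Band width going east from +145.2° to -105.6°: ((-105.6 − 145.2) mod 360) = 109.2°.
Offset of +102.8° east of the west edge: ((102.8 − 145.2) mod 360) = 317.6°.
317.6° > 109.2° ⇒ outside.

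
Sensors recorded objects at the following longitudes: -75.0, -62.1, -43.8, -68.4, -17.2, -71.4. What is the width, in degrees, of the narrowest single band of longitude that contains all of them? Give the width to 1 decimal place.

Sort the longitudes: -75.0°, -71.4°, -68.4°, -62.1°, -43.8°, -17.2°.
Eastward gaps between consecutive values (wrapping around): 3.6°, 3.0°, 6.3°, 18.3°, 26.6°, 302.2°.
Largest gap = 302.2° ⇒ minimal covering band is its complement: 360° − 302.2° = 57.8°.
Band runs from -75.0° eastward to -17.2°.

57.8°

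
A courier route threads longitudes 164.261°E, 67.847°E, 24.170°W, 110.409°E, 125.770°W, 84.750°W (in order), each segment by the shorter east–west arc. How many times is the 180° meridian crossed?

1

Leg 1: +164.261° → +67.847°, shortest Δλ = -96.414° (west) — does not cross 180°.
Leg 2: +67.847° → -24.170°, shortest Δλ = -92.017° (west) — does not cross 180°.
Leg 3: -24.170° → +110.409°, shortest Δλ = 134.579° (east) — does not cross 180°.
Leg 4: +110.409° → -125.770°, shortest Δλ = 123.821° (east) — crosses 180°.
Leg 5: -125.770° → -84.750°, shortest Δλ = 41.02° (east) — does not cross 180°.
Total crossings: 1.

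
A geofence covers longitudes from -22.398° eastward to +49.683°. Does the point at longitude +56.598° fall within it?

No

Band width going east from -22.398° to +49.683°: ((49.683 − -22.398) mod 360) = 72.081°.
Offset of +56.598° east of the west edge: ((56.598 − -22.398) mod 360) = 78.996°.
78.996° > 72.081° ⇒ outside.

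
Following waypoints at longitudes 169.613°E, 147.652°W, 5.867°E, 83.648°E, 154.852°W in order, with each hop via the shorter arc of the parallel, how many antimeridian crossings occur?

Leg 1: +169.613° → -147.652°, shortest Δλ = 42.735° (east) — crosses 180°.
Leg 2: -147.652° → +5.867°, shortest Δλ = 153.519° (east) — does not cross 180°.
Leg 3: +5.867° → +83.648°, shortest Δλ = 77.781° (east) — does not cross 180°.
Leg 4: +83.648° → -154.852°, shortest Δλ = 121.5° (east) — crosses 180°.
Total crossings: 2.

2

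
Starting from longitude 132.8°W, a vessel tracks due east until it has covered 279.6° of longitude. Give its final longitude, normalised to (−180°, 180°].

Start at -132.8°; shift +279.6° → +146.8°.
+146.8° already lies in (−180°, 180°].

146.8°E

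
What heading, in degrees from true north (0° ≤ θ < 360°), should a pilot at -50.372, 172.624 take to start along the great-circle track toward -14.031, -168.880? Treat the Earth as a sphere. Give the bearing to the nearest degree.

Δλ = -168.880 − 172.624 = -341.504°; wrapped into (−180°, 180°]: 18.496°.
θ = atan2( sin Δλ · cos φ₂ , cos φ₁ · sin φ₂ − sin φ₁ · cos φ₂ · cos Δλ )
  = atan2(0.30777, 0.55399) = 29.055° → normalised to [0°, 360°): 29.055°.

29°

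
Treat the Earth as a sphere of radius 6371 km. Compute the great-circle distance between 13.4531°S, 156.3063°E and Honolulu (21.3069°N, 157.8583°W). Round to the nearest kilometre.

Δλ = -157.8583 − 156.3063 = -314.1646°; wrapped into (−180°, 180°]: 45.8354°.
Δφ = 21.3069 − -13.4531 = 34.7600°.
a = sin²(Δφ/2) + cos φ₁ · cos φ₂ · sin²(Δλ/2) = 0.226624.
c = 2·atan2(√a, √(1−a)) = 0.99232 rad → d = 6371·c ≈ 6322.04 km.

6322 km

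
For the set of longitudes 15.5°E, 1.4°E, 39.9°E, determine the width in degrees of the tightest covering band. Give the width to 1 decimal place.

38.5°

Sort the longitudes: +1.4°, +15.5°, +39.9°.
Eastward gaps between consecutive values (wrapping around): 14.1°, 24.4°, 321.5°.
Largest gap = 321.5° ⇒ minimal covering band is its complement: 360° − 321.5° = 38.5°.
Band runs from +1.4° eastward to +39.9°.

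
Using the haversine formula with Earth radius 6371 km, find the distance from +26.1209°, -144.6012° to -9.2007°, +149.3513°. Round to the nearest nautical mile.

4394 nmi

Δλ = 149.3513 − -144.6012 = 293.9525°; wrapped into (−180°, 180°]: -66.0475°.
Δφ = -9.2007 − 26.1209 = -35.3216°.
a = sin²(Δφ/2) + cos φ₁ · cos φ₂ · sin²(Δλ/2) = 0.355285.
c = 2·atan2(√a, √(1−a)) = 1.27717 rad → d = 6371·c ≈ 8136.82 km ≈ 4393.53 nmi.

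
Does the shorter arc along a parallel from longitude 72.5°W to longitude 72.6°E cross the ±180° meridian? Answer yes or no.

No

Signed shortest Δλ = ((72.6 − -72.5 + 180) mod 360) − 180 = 145.1°.
Going east by 145.1° from -72.5° reaches +72.6° without touching 180°.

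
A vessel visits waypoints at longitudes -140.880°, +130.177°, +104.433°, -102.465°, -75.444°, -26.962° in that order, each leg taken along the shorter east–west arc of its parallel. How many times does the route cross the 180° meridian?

2

Leg 1: -140.880° → +130.177°, shortest Δλ = -88.943° (west) — crosses 180°.
Leg 2: +130.177° → +104.433°, shortest Δλ = -25.744° (west) — does not cross 180°.
Leg 3: +104.433° → -102.465°, shortest Δλ = 153.102° (east) — crosses 180°.
Leg 4: -102.465° → -75.444°, shortest Δλ = 27.021° (east) — does not cross 180°.
Leg 5: -75.444° → -26.962°, shortest Δλ = 48.482° (east) — does not cross 180°.
Total crossings: 2.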